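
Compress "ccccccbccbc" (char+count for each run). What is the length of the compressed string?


Input: ccccccbccbc
Runs:
  'c' x 6 => "c6"
  'b' x 1 => "b1"
  'c' x 2 => "c2"
  'b' x 1 => "b1"
  'c' x 1 => "c1"
Compressed: "c6b1c2b1c1"
Compressed length: 10

10


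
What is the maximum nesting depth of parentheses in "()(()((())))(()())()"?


Input: "()(()((())))(()())()"
Tracking depth:
  Position 0 '(': depth becomes 1
  Position 1 ')': depth becomes 0
  Position 2 '(': depth becomes 1
  Position 3 '(': depth becomes 2
  Position 4 ')': depth becomes 1
  Position 5 '(': depth becomes 2
  Position 6 '(': depth becomes 3
  Position 7 '(': depth becomes 4
  Position 8 ')': depth becomes 3
  Position 9 ')': depth becomes 2
  Position 10 ')': depth becomes 1
  Position 11 ')': depth becomes 0
  Position 12 '(': depth becomes 1
  Position 13 '(': depth becomes 2
  Position 14 ')': depth becomes 1
  Position 15 '(': depth becomes 2
  Position 16 ')': depth becomes 1
  Position 17 ')': depth becomes 0
  Position 18 '(': depth becomes 1
  Position 19 ')': depth becomes 0
Maximum depth reached: 4

4


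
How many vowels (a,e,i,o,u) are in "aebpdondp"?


Input: aebpdondp
Checking each character:
  'a' at position 0: vowel (running total: 1)
  'e' at position 1: vowel (running total: 2)
  'b' at position 2: consonant
  'p' at position 3: consonant
  'd' at position 4: consonant
  'o' at position 5: vowel (running total: 3)
  'n' at position 6: consonant
  'd' at position 7: consonant
  'p' at position 8: consonant
Total vowels: 3

3


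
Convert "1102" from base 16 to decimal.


Input: "1102" in base 16
Positional expansion:
  Digit '1' (value 1) x 16^3 = 4096
  Digit '1' (value 1) x 16^2 = 256
  Digit '0' (value 0) x 16^1 = 0
  Digit '2' (value 2) x 16^0 = 2
Sum = 4354

4354


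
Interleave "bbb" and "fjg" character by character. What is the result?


Interleaving "bbb" and "fjg":
  Position 0: 'b' from first, 'f' from second => "bf"
  Position 1: 'b' from first, 'j' from second => "bj"
  Position 2: 'b' from first, 'g' from second => "bg"
Result: bfbjbg

bfbjbg


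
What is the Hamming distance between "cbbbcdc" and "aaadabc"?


Comparing "cbbbcdc" and "aaadabc" position by position:
  Position 0: 'c' vs 'a' => differ
  Position 1: 'b' vs 'a' => differ
  Position 2: 'b' vs 'a' => differ
  Position 3: 'b' vs 'd' => differ
  Position 4: 'c' vs 'a' => differ
  Position 5: 'd' vs 'b' => differ
  Position 6: 'c' vs 'c' => same
Total differences (Hamming distance): 6

6


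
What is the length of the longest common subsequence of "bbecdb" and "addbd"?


LCS of "bbecdb" and "addbd"
DP table:
           a    d    d    b    d
      0    0    0    0    0    0
  b   0    0    0    0    1    1
  b   0    0    0    0    1    1
  e   0    0    0    0    1    1
  c   0    0    0    0    1    1
  d   0    0    1    1    1    2
  b   0    0    1    1    2    2
LCS length = dp[6][5] = 2

2


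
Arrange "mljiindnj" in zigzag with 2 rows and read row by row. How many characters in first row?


Zigzag "mljiindnj" into 2 rows:
Placing characters:
  'm' => row 0
  'l' => row 1
  'j' => row 0
  'i' => row 1
  'i' => row 0
  'n' => row 1
  'd' => row 0
  'n' => row 1
  'j' => row 0
Rows:
  Row 0: "mjidj"
  Row 1: "linn"
First row length: 5

5


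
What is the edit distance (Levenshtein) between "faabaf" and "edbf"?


Computing edit distance: "faabaf" -> "edbf"
DP table:
           e    d    b    f
      0    1    2    3    4
  f   1    1    2    3    3
  a   2    2    2    3    4
  a   3    3    3    3    4
  b   4    4    4    3    4
  a   5    5    5    4    4
  f   6    6    6    5    4
Edit distance = dp[6][4] = 4

4


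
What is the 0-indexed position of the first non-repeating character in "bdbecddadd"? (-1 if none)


Input: bdbecddadd
Character frequencies:
  'a': 1
  'b': 2
  'c': 1
  'd': 5
  'e': 1
Scanning left to right for freq == 1:
  Position 0 ('b'): freq=2, skip
  Position 1 ('d'): freq=5, skip
  Position 2 ('b'): freq=2, skip
  Position 3 ('e'): unique! => answer = 3

3


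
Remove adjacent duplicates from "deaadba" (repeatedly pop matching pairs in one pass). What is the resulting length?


Input: deaadba
Stack-based adjacent duplicate removal:
  Read 'd': push. Stack: d
  Read 'e': push. Stack: de
  Read 'a': push. Stack: dea
  Read 'a': matches stack top 'a' => pop. Stack: de
  Read 'd': push. Stack: ded
  Read 'b': push. Stack: dedb
  Read 'a': push. Stack: dedba
Final stack: "dedba" (length 5)

5


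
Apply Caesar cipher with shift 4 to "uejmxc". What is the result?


Caesar cipher: shift "uejmxc" by 4
  'u' (pos 20) + 4 = pos 24 = 'y'
  'e' (pos 4) + 4 = pos 8 = 'i'
  'j' (pos 9) + 4 = pos 13 = 'n'
  'm' (pos 12) + 4 = pos 16 = 'q'
  'x' (pos 23) + 4 = pos 1 = 'b'
  'c' (pos 2) + 4 = pos 6 = 'g'
Result: yinqbg

yinqbg


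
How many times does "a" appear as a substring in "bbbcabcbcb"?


Searching for "a" in "bbbcabcbcb"
Scanning each position:
  Position 0: "b" => no
  Position 1: "b" => no
  Position 2: "b" => no
  Position 3: "c" => no
  Position 4: "a" => MATCH
  Position 5: "b" => no
  Position 6: "c" => no
  Position 7: "b" => no
  Position 8: "c" => no
  Position 9: "b" => no
Total occurrences: 1

1


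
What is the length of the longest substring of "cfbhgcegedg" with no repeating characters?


Input: "cfbhgcegedg"
Sliding window (track last position of each char):
  Position 0 ('c'): window [0,0] length 1 -- new best
  Position 1 ('f'): window [0,1] length 2 -- new best
  Position 2 ('b'): window [0,2] length 3 -- new best
  Position 3 ('h'): window [0,3] length 4 -- new best
  Position 4 ('g'): window [0,4] length 5 -- new best
  Position 5 ('c'): repeat (last at 0), move window start to 1
  Position 5 ('c'): window [1,5] length 5
  Position 6 ('e'): window [1,6] length 6 -- new best
  Position 7 ('g'): repeat (last at 4), move window start to 5
  Position 7 ('g'): window [5,7] length 3
  Position 8 ('e'): repeat (last at 6), move window start to 7
  Position 8 ('e'): window [7,8] length 2
  Position 9 ('d'): window [7,9] length 3
  Position 10 ('g'): repeat (last at 7), move window start to 8
  Position 10 ('g'): window [8,10] length 3
Longest substring with no repeats: "fbhgce" with length 6

6


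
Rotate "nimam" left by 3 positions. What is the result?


Input: "nimam", rotate left by 3
First 3 characters: "nim"
Remaining characters: "am"
Concatenate remaining + first: "am" + "nim" = "amnim"

amnim


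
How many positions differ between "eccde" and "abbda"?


Comparing "eccde" and "abbda" position by position:
  Position 0: 'e' vs 'a' => DIFFER
  Position 1: 'c' vs 'b' => DIFFER
  Position 2: 'c' vs 'b' => DIFFER
  Position 3: 'd' vs 'd' => same
  Position 4: 'e' vs 'a' => DIFFER
Positions that differ: 4

4


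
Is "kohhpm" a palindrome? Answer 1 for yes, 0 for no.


Input: kohhpm
Reversed: mphhok
  Compare pos 0 ('k') with pos 5 ('m'): MISMATCH
  Compare pos 1 ('o') with pos 4 ('p'): MISMATCH
  Compare pos 2 ('h') with pos 3 ('h'): match
Result: not a palindrome

0


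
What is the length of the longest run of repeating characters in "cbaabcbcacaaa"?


Input: "cbaabcbcacaaa"
Scanning for longest run:
  Position 1 ('b'): new char, reset run to 1
  Position 2 ('a'): new char, reset run to 1
  Position 3 ('a'): continues run of 'a', length=2
  Position 4 ('b'): new char, reset run to 1
  Position 5 ('c'): new char, reset run to 1
  Position 6 ('b'): new char, reset run to 1
  Position 7 ('c'): new char, reset run to 1
  Position 8 ('a'): new char, reset run to 1
  Position 9 ('c'): new char, reset run to 1
  Position 10 ('a'): new char, reset run to 1
  Position 11 ('a'): continues run of 'a', length=2
  Position 12 ('a'): continues run of 'a', length=3
Longest run: 'a' with length 3

3


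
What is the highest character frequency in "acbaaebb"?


Input: acbaaebb
Character counts:
  'a': 3
  'b': 3
  'c': 1
  'e': 1
Maximum frequency: 3

3


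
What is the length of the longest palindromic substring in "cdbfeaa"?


Input: "cdbfeaa"
Checking substrings for palindromes:
  [5:7] "aa" (len 2) => palindrome
Longest palindromic substring: "aa" with length 2

2


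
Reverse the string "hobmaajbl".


Input: hobmaajbl
Reading characters right to left:
  Position 8: 'l'
  Position 7: 'b'
  Position 6: 'j'
  Position 5: 'a'
  Position 4: 'a'
  Position 3: 'm'
  Position 2: 'b'
  Position 1: 'o'
  Position 0: 'h'
Reversed: lbjaamboh

lbjaamboh


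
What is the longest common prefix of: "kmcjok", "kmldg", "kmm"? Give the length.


Words: kmcjok, kmldg, kmm
  Position 0: all 'k' => match
  Position 1: all 'm' => match
  Position 2: ('c', 'l', 'm') => mismatch, stop
LCP = "km" (length 2)

2


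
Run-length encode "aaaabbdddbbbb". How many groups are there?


Input: aaaabbdddbbbb
Scanning for consecutive runs:
  Group 1: 'a' x 4 (positions 0-3)
  Group 2: 'b' x 2 (positions 4-5)
  Group 3: 'd' x 3 (positions 6-8)
  Group 4: 'b' x 4 (positions 9-12)
Total groups: 4

4


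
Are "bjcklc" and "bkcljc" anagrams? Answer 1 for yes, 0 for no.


Strings: "bjcklc", "bkcljc"
Sorted first:  bccjkl
Sorted second: bccjkl
Sorted forms match => anagrams

1


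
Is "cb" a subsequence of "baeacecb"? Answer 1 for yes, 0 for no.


Check if "cb" is a subsequence of "baeacecb"
Greedy scan:
  Position 0 ('b'): no match needed
  Position 1 ('a'): no match needed
  Position 2 ('e'): no match needed
  Position 3 ('a'): no match needed
  Position 4 ('c'): matches sub[0] = 'c'
  Position 5 ('e'): no match needed
  Position 6 ('c'): no match needed
  Position 7 ('b'): matches sub[1] = 'b'
All 2 characters matched => is a subsequence

1


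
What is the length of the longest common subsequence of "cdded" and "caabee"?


LCS of "cdded" and "caabee"
DP table:
           c    a    a    b    e    e
      0    0    0    0    0    0    0
  c   0    1    1    1    1    1    1
  d   0    1    1    1    1    1    1
  d   0    1    1    1    1    1    1
  e   0    1    1    1    1    2    2
  d   0    1    1    1    1    2    2
LCS length = dp[5][6] = 2

2


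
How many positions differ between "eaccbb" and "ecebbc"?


Comparing "eaccbb" and "ecebbc" position by position:
  Position 0: 'e' vs 'e' => same
  Position 1: 'a' vs 'c' => DIFFER
  Position 2: 'c' vs 'e' => DIFFER
  Position 3: 'c' vs 'b' => DIFFER
  Position 4: 'b' vs 'b' => same
  Position 5: 'b' vs 'c' => DIFFER
Positions that differ: 4

4


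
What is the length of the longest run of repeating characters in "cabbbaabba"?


Input: "cabbbaabba"
Scanning for longest run:
  Position 1 ('a'): new char, reset run to 1
  Position 2 ('b'): new char, reset run to 1
  Position 3 ('b'): continues run of 'b', length=2
  Position 4 ('b'): continues run of 'b', length=3
  Position 5 ('a'): new char, reset run to 1
  Position 6 ('a'): continues run of 'a', length=2
  Position 7 ('b'): new char, reset run to 1
  Position 8 ('b'): continues run of 'b', length=2
  Position 9 ('a'): new char, reset run to 1
Longest run: 'b' with length 3

3


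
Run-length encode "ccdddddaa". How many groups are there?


Input: ccdddddaa
Scanning for consecutive runs:
  Group 1: 'c' x 2 (positions 0-1)
  Group 2: 'd' x 5 (positions 2-6)
  Group 3: 'a' x 2 (positions 7-8)
Total groups: 3

3


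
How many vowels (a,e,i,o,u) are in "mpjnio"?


Input: mpjnio
Checking each character:
  'm' at position 0: consonant
  'p' at position 1: consonant
  'j' at position 2: consonant
  'n' at position 3: consonant
  'i' at position 4: vowel (running total: 1)
  'o' at position 5: vowel (running total: 2)
Total vowels: 2

2


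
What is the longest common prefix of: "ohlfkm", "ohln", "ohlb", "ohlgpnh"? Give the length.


Words: ohlfkm, ohln, ohlb, ohlgpnh
  Position 0: all 'o' => match
  Position 1: all 'h' => match
  Position 2: all 'l' => match
  Position 3: ('f', 'n', 'b', 'g') => mismatch, stop
LCP = "ohl" (length 3)

3


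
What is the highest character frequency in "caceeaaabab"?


Input: caceeaaabab
Character counts:
  'a': 5
  'b': 2
  'c': 2
  'e': 2
Maximum frequency: 5

5


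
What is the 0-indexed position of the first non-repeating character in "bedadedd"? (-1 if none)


Input: bedadedd
Character frequencies:
  'a': 1
  'b': 1
  'd': 4
  'e': 2
Scanning left to right for freq == 1:
  Position 0 ('b'): unique! => answer = 0

0


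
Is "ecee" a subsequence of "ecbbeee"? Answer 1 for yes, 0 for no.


Check if "ecee" is a subsequence of "ecbbeee"
Greedy scan:
  Position 0 ('e'): matches sub[0] = 'e'
  Position 1 ('c'): matches sub[1] = 'c'
  Position 2 ('b'): no match needed
  Position 3 ('b'): no match needed
  Position 4 ('e'): matches sub[2] = 'e'
  Position 5 ('e'): matches sub[3] = 'e'
  Position 6 ('e'): no match needed
All 4 characters matched => is a subsequence

1


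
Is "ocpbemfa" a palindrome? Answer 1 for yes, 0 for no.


Input: ocpbemfa
Reversed: afmebpco
  Compare pos 0 ('o') with pos 7 ('a'): MISMATCH
  Compare pos 1 ('c') with pos 6 ('f'): MISMATCH
  Compare pos 2 ('p') with pos 5 ('m'): MISMATCH
  Compare pos 3 ('b') with pos 4 ('e'): MISMATCH
Result: not a palindrome

0


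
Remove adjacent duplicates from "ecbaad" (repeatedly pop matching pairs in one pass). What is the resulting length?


Input: ecbaad
Stack-based adjacent duplicate removal:
  Read 'e': push. Stack: e
  Read 'c': push. Stack: ec
  Read 'b': push. Stack: ecb
  Read 'a': push. Stack: ecba
  Read 'a': matches stack top 'a' => pop. Stack: ecb
  Read 'd': push. Stack: ecbd
Final stack: "ecbd" (length 4)

4


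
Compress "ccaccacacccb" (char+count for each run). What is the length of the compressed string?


Input: ccaccacacccb
Runs:
  'c' x 2 => "c2"
  'a' x 1 => "a1"
  'c' x 2 => "c2"
  'a' x 1 => "a1"
  'c' x 1 => "c1"
  'a' x 1 => "a1"
  'c' x 3 => "c3"
  'b' x 1 => "b1"
Compressed: "c2a1c2a1c1a1c3b1"
Compressed length: 16

16


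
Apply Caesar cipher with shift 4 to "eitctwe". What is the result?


Caesar cipher: shift "eitctwe" by 4
  'e' (pos 4) + 4 = pos 8 = 'i'
  'i' (pos 8) + 4 = pos 12 = 'm'
  't' (pos 19) + 4 = pos 23 = 'x'
  'c' (pos 2) + 4 = pos 6 = 'g'
  't' (pos 19) + 4 = pos 23 = 'x'
  'w' (pos 22) + 4 = pos 0 = 'a'
  'e' (pos 4) + 4 = pos 8 = 'i'
Result: imxgxai

imxgxai


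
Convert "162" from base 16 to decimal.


Input: "162" in base 16
Positional expansion:
  Digit '1' (value 1) x 16^2 = 256
  Digit '6' (value 6) x 16^1 = 96
  Digit '2' (value 2) x 16^0 = 2
Sum = 354

354


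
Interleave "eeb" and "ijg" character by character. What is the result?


Interleaving "eeb" and "ijg":
  Position 0: 'e' from first, 'i' from second => "ei"
  Position 1: 'e' from first, 'j' from second => "ej"
  Position 2: 'b' from first, 'g' from second => "bg"
Result: eiejbg

eiejbg


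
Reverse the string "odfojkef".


Input: odfojkef
Reading characters right to left:
  Position 7: 'f'
  Position 6: 'e'
  Position 5: 'k'
  Position 4: 'j'
  Position 3: 'o'
  Position 2: 'f'
  Position 1: 'd'
  Position 0: 'o'
Reversed: fekjofdo

fekjofdo


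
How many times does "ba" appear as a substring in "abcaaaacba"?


Searching for "ba" in "abcaaaacba"
Scanning each position:
  Position 0: "ab" => no
  Position 1: "bc" => no
  Position 2: "ca" => no
  Position 3: "aa" => no
  Position 4: "aa" => no
  Position 5: "aa" => no
  Position 6: "ac" => no
  Position 7: "cb" => no
  Position 8: "ba" => MATCH
Total occurrences: 1

1


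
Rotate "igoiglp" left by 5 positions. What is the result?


Input: "igoiglp", rotate left by 5
First 5 characters: "igoig"
Remaining characters: "lp"
Concatenate remaining + first: "lp" + "igoig" = "lpigoig"

lpigoig


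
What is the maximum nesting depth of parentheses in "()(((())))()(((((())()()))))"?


Input: "()(((())))()(((((())()()))))"
Tracking depth:
  Position 0 '(': depth becomes 1
  Position 1 ')': depth becomes 0
  Position 2 '(': depth becomes 1
  Position 3 '(': depth becomes 2
  Position 4 '(': depth becomes 3
  Position 5 '(': depth becomes 4
  Position 6 ')': depth becomes 3
  Position 7 ')': depth becomes 2
  Position 8 ')': depth becomes 1
  Position 9 ')': depth becomes 0
  Position 10 '(': depth becomes 1
  Position 11 ')': depth becomes 0
  Position 12 '(': depth becomes 1
  Position 13 '(': depth becomes 2
  Position 14 '(': depth becomes 3
  Position 15 '(': depth becomes 4
  Position 16 '(': depth becomes 5
  Position 17 '(': depth becomes 6
  Position 18 ')': depth becomes 5
  Position 19 ')': depth becomes 4
  Position 20 '(': depth becomes 5
  Position 21 ')': depth becomes 4
  Position 22 '(': depth becomes 5
  Position 23 ')': depth becomes 4
  Position 24 ')': depth becomes 3
  Position 25 ')': depth becomes 2
  Position 26 ')': depth becomes 1
  Position 27 ')': depth becomes 0
Maximum depth reached: 6

6


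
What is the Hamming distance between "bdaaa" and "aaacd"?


Comparing "bdaaa" and "aaacd" position by position:
  Position 0: 'b' vs 'a' => differ
  Position 1: 'd' vs 'a' => differ
  Position 2: 'a' vs 'a' => same
  Position 3: 'a' vs 'c' => differ
  Position 4: 'a' vs 'd' => differ
Total differences (Hamming distance): 4

4


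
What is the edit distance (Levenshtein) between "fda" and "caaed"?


Computing edit distance: "fda" -> "caaed"
DP table:
           c    a    a    e    d
      0    1    2    3    4    5
  f   1    1    2    3    4    5
  d   2    2    2    3    4    4
  a   3    3    2    2    3    4
Edit distance = dp[3][5] = 4

4


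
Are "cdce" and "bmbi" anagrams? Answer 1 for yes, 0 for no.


Strings: "cdce", "bmbi"
Sorted first:  ccde
Sorted second: bbim
Differ at position 0: 'c' vs 'b' => not anagrams

0


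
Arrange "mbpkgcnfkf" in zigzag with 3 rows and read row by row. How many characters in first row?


Zigzag "mbpkgcnfkf" into 3 rows:
Placing characters:
  'm' => row 0
  'b' => row 1
  'p' => row 2
  'k' => row 1
  'g' => row 0
  'c' => row 1
  'n' => row 2
  'f' => row 1
  'k' => row 0
  'f' => row 1
Rows:
  Row 0: "mgk"
  Row 1: "bkcff"
  Row 2: "pn"
First row length: 3

3


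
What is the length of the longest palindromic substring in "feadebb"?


Input: "feadebb"
Checking substrings for palindromes:
  [5:7] "bb" (len 2) => palindrome
Longest palindromic substring: "bb" with length 2

2


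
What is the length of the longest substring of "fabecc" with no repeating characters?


Input: "fabecc"
Sliding window (track last position of each char):
  Position 0 ('f'): window [0,0] length 1 -- new best
  Position 1 ('a'): window [0,1] length 2 -- new best
  Position 2 ('b'): window [0,2] length 3 -- new best
  Position 3 ('e'): window [0,3] length 4 -- new best
  Position 4 ('c'): window [0,4] length 5 -- new best
  Position 5 ('c'): repeat (last at 4), move window start to 5
  Position 5 ('c'): window [5,5] length 1
Longest substring with no repeats: "fabec" with length 5

5


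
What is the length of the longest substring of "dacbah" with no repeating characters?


Input: "dacbah"
Sliding window (track last position of each char):
  Position 0 ('d'): window [0,0] length 1 -- new best
  Position 1 ('a'): window [0,1] length 2 -- new best
  Position 2 ('c'): window [0,2] length 3 -- new best
  Position 3 ('b'): window [0,3] length 4 -- new best
  Position 4 ('a'): repeat (last at 1), move window start to 2
  Position 4 ('a'): window [2,4] length 3
  Position 5 ('h'): window [2,5] length 4
Longest substring with no repeats: "dacb" with length 4

4


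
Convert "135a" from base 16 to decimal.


Input: "135a" in base 16
Positional expansion:
  Digit '1' (value 1) x 16^3 = 4096
  Digit '3' (value 3) x 16^2 = 768
  Digit '5' (value 5) x 16^1 = 80
  Digit 'a' (value 10) x 16^0 = 10
Sum = 4954

4954


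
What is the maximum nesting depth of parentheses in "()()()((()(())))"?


Input: "()()()((()(())))"
Tracking depth:
  Position 0 '(': depth becomes 1
  Position 1 ')': depth becomes 0
  Position 2 '(': depth becomes 1
  Position 3 ')': depth becomes 0
  Position 4 '(': depth becomes 1
  Position 5 ')': depth becomes 0
  Position 6 '(': depth becomes 1
  Position 7 '(': depth becomes 2
  Position 8 '(': depth becomes 3
  Position 9 ')': depth becomes 2
  Position 10 '(': depth becomes 3
  Position 11 '(': depth becomes 4
  Position 12 ')': depth becomes 3
  Position 13 ')': depth becomes 2
  Position 14 ')': depth becomes 1
  Position 15 ')': depth becomes 0
Maximum depth reached: 4

4


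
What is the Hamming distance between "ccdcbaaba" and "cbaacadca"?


Comparing "ccdcbaaba" and "cbaacadca" position by position:
  Position 0: 'c' vs 'c' => same
  Position 1: 'c' vs 'b' => differ
  Position 2: 'd' vs 'a' => differ
  Position 3: 'c' vs 'a' => differ
  Position 4: 'b' vs 'c' => differ
  Position 5: 'a' vs 'a' => same
  Position 6: 'a' vs 'd' => differ
  Position 7: 'b' vs 'c' => differ
  Position 8: 'a' vs 'a' => same
Total differences (Hamming distance): 6

6


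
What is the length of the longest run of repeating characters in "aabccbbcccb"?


Input: "aabccbbcccb"
Scanning for longest run:
  Position 1 ('a'): continues run of 'a', length=2
  Position 2 ('b'): new char, reset run to 1
  Position 3 ('c'): new char, reset run to 1
  Position 4 ('c'): continues run of 'c', length=2
  Position 5 ('b'): new char, reset run to 1
  Position 6 ('b'): continues run of 'b', length=2
  Position 7 ('c'): new char, reset run to 1
  Position 8 ('c'): continues run of 'c', length=2
  Position 9 ('c'): continues run of 'c', length=3
  Position 10 ('b'): new char, reset run to 1
Longest run: 'c' with length 3

3


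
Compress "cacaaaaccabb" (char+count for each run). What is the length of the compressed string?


Input: cacaaaaccabb
Runs:
  'c' x 1 => "c1"
  'a' x 1 => "a1"
  'c' x 1 => "c1"
  'a' x 4 => "a4"
  'c' x 2 => "c2"
  'a' x 1 => "a1"
  'b' x 2 => "b2"
Compressed: "c1a1c1a4c2a1b2"
Compressed length: 14

14


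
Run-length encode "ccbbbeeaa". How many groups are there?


Input: ccbbbeeaa
Scanning for consecutive runs:
  Group 1: 'c' x 2 (positions 0-1)
  Group 2: 'b' x 3 (positions 2-4)
  Group 3: 'e' x 2 (positions 5-6)
  Group 4: 'a' x 2 (positions 7-8)
Total groups: 4

4


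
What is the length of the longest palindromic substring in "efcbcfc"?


Input: "efcbcfc"
Checking substrings for palindromes:
  [1:6] "fcbcf" (len 5) => palindrome
  [2:5] "cbc" (len 3) => palindrome
  [4:7] "cfc" (len 3) => palindrome
Longest palindromic substring: "fcbcf" with length 5

5


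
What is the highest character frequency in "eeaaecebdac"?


Input: eeaaecebdac
Character counts:
  'a': 3
  'b': 1
  'c': 2
  'd': 1
  'e': 4
Maximum frequency: 4

4


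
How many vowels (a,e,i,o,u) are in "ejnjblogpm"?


Input: ejnjblogpm
Checking each character:
  'e' at position 0: vowel (running total: 1)
  'j' at position 1: consonant
  'n' at position 2: consonant
  'j' at position 3: consonant
  'b' at position 4: consonant
  'l' at position 5: consonant
  'o' at position 6: vowel (running total: 2)
  'g' at position 7: consonant
  'p' at position 8: consonant
  'm' at position 9: consonant
Total vowels: 2

2


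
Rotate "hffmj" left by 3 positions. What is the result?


Input: "hffmj", rotate left by 3
First 3 characters: "hff"
Remaining characters: "mj"
Concatenate remaining + first: "mj" + "hff" = "mjhff"

mjhff


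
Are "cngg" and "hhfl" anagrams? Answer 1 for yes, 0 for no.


Strings: "cngg", "hhfl"
Sorted first:  cggn
Sorted second: fhhl
Differ at position 0: 'c' vs 'f' => not anagrams

0


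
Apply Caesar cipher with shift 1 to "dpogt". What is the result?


Caesar cipher: shift "dpogt" by 1
  'd' (pos 3) + 1 = pos 4 = 'e'
  'p' (pos 15) + 1 = pos 16 = 'q'
  'o' (pos 14) + 1 = pos 15 = 'p'
  'g' (pos 6) + 1 = pos 7 = 'h'
  't' (pos 19) + 1 = pos 20 = 'u'
Result: eqphu

eqphu


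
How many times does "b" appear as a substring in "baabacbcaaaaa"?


Searching for "b" in "baabacbcaaaaa"
Scanning each position:
  Position 0: "b" => MATCH
  Position 1: "a" => no
  Position 2: "a" => no
  Position 3: "b" => MATCH
  Position 4: "a" => no
  Position 5: "c" => no
  Position 6: "b" => MATCH
  Position 7: "c" => no
  Position 8: "a" => no
  Position 9: "a" => no
  Position 10: "a" => no
  Position 11: "a" => no
  Position 12: "a" => no
Total occurrences: 3

3


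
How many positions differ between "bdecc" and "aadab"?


Comparing "bdecc" and "aadab" position by position:
  Position 0: 'b' vs 'a' => DIFFER
  Position 1: 'd' vs 'a' => DIFFER
  Position 2: 'e' vs 'd' => DIFFER
  Position 3: 'c' vs 'a' => DIFFER
  Position 4: 'c' vs 'b' => DIFFER
Positions that differ: 5

5


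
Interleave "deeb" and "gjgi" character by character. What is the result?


Interleaving "deeb" and "gjgi":
  Position 0: 'd' from first, 'g' from second => "dg"
  Position 1: 'e' from first, 'j' from second => "ej"
  Position 2: 'e' from first, 'g' from second => "eg"
  Position 3: 'b' from first, 'i' from second => "bi"
Result: dgejegbi

dgejegbi


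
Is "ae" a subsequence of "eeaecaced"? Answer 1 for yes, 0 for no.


Check if "ae" is a subsequence of "eeaecaced"
Greedy scan:
  Position 0 ('e'): no match needed
  Position 1 ('e'): no match needed
  Position 2 ('a'): matches sub[0] = 'a'
  Position 3 ('e'): matches sub[1] = 'e'
  Position 4 ('c'): no match needed
  Position 5 ('a'): no match needed
  Position 6 ('c'): no match needed
  Position 7 ('e'): no match needed
  Position 8 ('d'): no match needed
All 2 characters matched => is a subsequence

1


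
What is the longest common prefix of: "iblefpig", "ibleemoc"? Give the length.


Words: iblefpig, ibleemoc
  Position 0: all 'i' => match
  Position 1: all 'b' => match
  Position 2: all 'l' => match
  Position 3: all 'e' => match
  Position 4: ('f', 'e') => mismatch, stop
LCP = "ible" (length 4)

4


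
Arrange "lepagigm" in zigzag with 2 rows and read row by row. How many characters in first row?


Zigzag "lepagigm" into 2 rows:
Placing characters:
  'l' => row 0
  'e' => row 1
  'p' => row 0
  'a' => row 1
  'g' => row 0
  'i' => row 1
  'g' => row 0
  'm' => row 1
Rows:
  Row 0: "lpgg"
  Row 1: "eaim"
First row length: 4

4


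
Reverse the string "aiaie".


Input: aiaie
Reading characters right to left:
  Position 4: 'e'
  Position 3: 'i'
  Position 2: 'a'
  Position 1: 'i'
  Position 0: 'a'
Reversed: eiaia

eiaia


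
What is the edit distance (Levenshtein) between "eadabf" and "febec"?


Computing edit distance: "eadabf" -> "febec"
DP table:
           f    e    b    e    c
      0    1    2    3    4    5
  e   1    1    1    2    3    4
  a   2    2    2    2    3    4
  d   3    3    3    3    3    4
  a   4    4    4    4    4    4
  b   5    5    5    4    5    5
  f   6    5    6    5    5    6
Edit distance = dp[6][5] = 6

6


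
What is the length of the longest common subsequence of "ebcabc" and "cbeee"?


LCS of "ebcabc" and "cbeee"
DP table:
           c    b    e    e    e
      0    0    0    0    0    0
  e   0    0    0    1    1    1
  b   0    0    1    1    1    1
  c   0    1    1    1    1    1
  a   0    1    1    1    1    1
  b   0    1    2    2    2    2
  c   0    1    2    2    2    2
LCS length = dp[6][5] = 2

2


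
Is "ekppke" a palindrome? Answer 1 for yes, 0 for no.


Input: ekppke
Reversed: ekppke
  Compare pos 0 ('e') with pos 5 ('e'): match
  Compare pos 1 ('k') with pos 4 ('k'): match
  Compare pos 2 ('p') with pos 3 ('p'): match
Result: palindrome

1


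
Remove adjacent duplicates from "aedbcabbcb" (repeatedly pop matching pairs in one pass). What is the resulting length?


Input: aedbcabbcb
Stack-based adjacent duplicate removal:
  Read 'a': push. Stack: a
  Read 'e': push. Stack: ae
  Read 'd': push. Stack: aed
  Read 'b': push. Stack: aedb
  Read 'c': push. Stack: aedbc
  Read 'a': push. Stack: aedbca
  Read 'b': push. Stack: aedbcab
  Read 'b': matches stack top 'b' => pop. Stack: aedbca
  Read 'c': push. Stack: aedbcac
  Read 'b': push. Stack: aedbcacb
Final stack: "aedbcacb" (length 8)

8


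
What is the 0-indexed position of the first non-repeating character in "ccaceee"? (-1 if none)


Input: ccaceee
Character frequencies:
  'a': 1
  'c': 3
  'e': 3
Scanning left to right for freq == 1:
  Position 0 ('c'): freq=3, skip
  Position 1 ('c'): freq=3, skip
  Position 2 ('a'): unique! => answer = 2

2


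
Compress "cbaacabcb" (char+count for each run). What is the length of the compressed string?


Input: cbaacabcb
Runs:
  'c' x 1 => "c1"
  'b' x 1 => "b1"
  'a' x 2 => "a2"
  'c' x 1 => "c1"
  'a' x 1 => "a1"
  'b' x 1 => "b1"
  'c' x 1 => "c1"
  'b' x 1 => "b1"
Compressed: "c1b1a2c1a1b1c1b1"
Compressed length: 16

16


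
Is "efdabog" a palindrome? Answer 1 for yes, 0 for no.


Input: efdabog
Reversed: gobadfe
  Compare pos 0 ('e') with pos 6 ('g'): MISMATCH
  Compare pos 1 ('f') with pos 5 ('o'): MISMATCH
  Compare pos 2 ('d') with pos 4 ('b'): MISMATCH
Result: not a palindrome

0


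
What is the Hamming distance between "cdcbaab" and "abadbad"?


Comparing "cdcbaab" and "abadbad" position by position:
  Position 0: 'c' vs 'a' => differ
  Position 1: 'd' vs 'b' => differ
  Position 2: 'c' vs 'a' => differ
  Position 3: 'b' vs 'd' => differ
  Position 4: 'a' vs 'b' => differ
  Position 5: 'a' vs 'a' => same
  Position 6: 'b' vs 'd' => differ
Total differences (Hamming distance): 6

6


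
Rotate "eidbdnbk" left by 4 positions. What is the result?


Input: "eidbdnbk", rotate left by 4
First 4 characters: "eidb"
Remaining characters: "dnbk"
Concatenate remaining + first: "dnbk" + "eidb" = "dnbkeidb"

dnbkeidb


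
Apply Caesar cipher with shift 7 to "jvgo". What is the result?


Caesar cipher: shift "jvgo" by 7
  'j' (pos 9) + 7 = pos 16 = 'q'
  'v' (pos 21) + 7 = pos 2 = 'c'
  'g' (pos 6) + 7 = pos 13 = 'n'
  'o' (pos 14) + 7 = pos 21 = 'v'
Result: qcnv

qcnv


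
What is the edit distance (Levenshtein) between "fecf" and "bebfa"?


Computing edit distance: "fecf" -> "bebfa"
DP table:
           b    e    b    f    a
      0    1    2    3    4    5
  f   1    1    2    3    3    4
  e   2    2    1    2    3    4
  c   3    3    2    2    3    4
  f   4    4    3    3    2    3
Edit distance = dp[4][5] = 3

3


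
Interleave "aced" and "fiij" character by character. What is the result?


Interleaving "aced" and "fiij":
  Position 0: 'a' from first, 'f' from second => "af"
  Position 1: 'c' from first, 'i' from second => "ci"
  Position 2: 'e' from first, 'i' from second => "ei"
  Position 3: 'd' from first, 'j' from second => "dj"
Result: afcieidj

afcieidj


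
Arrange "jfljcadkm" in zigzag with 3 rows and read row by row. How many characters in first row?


Zigzag "jfljcadkm" into 3 rows:
Placing characters:
  'j' => row 0
  'f' => row 1
  'l' => row 2
  'j' => row 1
  'c' => row 0
  'a' => row 1
  'd' => row 2
  'k' => row 1
  'm' => row 0
Rows:
  Row 0: "jcm"
  Row 1: "fjak"
  Row 2: "ld"
First row length: 3

3


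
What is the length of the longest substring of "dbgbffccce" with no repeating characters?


Input: "dbgbffccce"
Sliding window (track last position of each char):
  Position 0 ('d'): window [0,0] length 1 -- new best
  Position 1 ('b'): window [0,1] length 2 -- new best
  Position 2 ('g'): window [0,2] length 3 -- new best
  Position 3 ('b'): repeat (last at 1), move window start to 2
  Position 3 ('b'): window [2,3] length 2
  Position 4 ('f'): window [2,4] length 3
  Position 5 ('f'): repeat (last at 4), move window start to 5
  Position 5 ('f'): window [5,5] length 1
  Position 6 ('c'): window [5,6] length 2
  Position 7 ('c'): repeat (last at 6), move window start to 7
  Position 7 ('c'): window [7,7] length 1
  Position 8 ('c'): repeat (last at 7), move window start to 8
  Position 8 ('c'): window [8,8] length 1
  Position 9 ('e'): window [8,9] length 2
Longest substring with no repeats: "dbg" with length 3

3


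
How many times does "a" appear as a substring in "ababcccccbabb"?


Searching for "a" in "ababcccccbabb"
Scanning each position:
  Position 0: "a" => MATCH
  Position 1: "b" => no
  Position 2: "a" => MATCH
  Position 3: "b" => no
  Position 4: "c" => no
  Position 5: "c" => no
  Position 6: "c" => no
  Position 7: "c" => no
  Position 8: "c" => no
  Position 9: "b" => no
  Position 10: "a" => MATCH
  Position 11: "b" => no
  Position 12: "b" => no
Total occurrences: 3

3


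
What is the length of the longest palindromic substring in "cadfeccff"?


Input: "cadfeccff"
Checking substrings for palindromes:
  [5:7] "cc" (len 2) => palindrome
  [7:9] "ff" (len 2) => palindrome
Longest palindromic substring: "cc" with length 2

2


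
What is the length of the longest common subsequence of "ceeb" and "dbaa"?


LCS of "ceeb" and "dbaa"
DP table:
           d    b    a    a
      0    0    0    0    0
  c   0    0    0    0    0
  e   0    0    0    0    0
  e   0    0    0    0    0
  b   0    0    1    1    1
LCS length = dp[4][4] = 1

1


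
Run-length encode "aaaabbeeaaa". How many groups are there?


Input: aaaabbeeaaa
Scanning for consecutive runs:
  Group 1: 'a' x 4 (positions 0-3)
  Group 2: 'b' x 2 (positions 4-5)
  Group 3: 'e' x 2 (positions 6-7)
  Group 4: 'a' x 3 (positions 8-10)
Total groups: 4

4


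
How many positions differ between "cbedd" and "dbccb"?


Comparing "cbedd" and "dbccb" position by position:
  Position 0: 'c' vs 'd' => DIFFER
  Position 1: 'b' vs 'b' => same
  Position 2: 'e' vs 'c' => DIFFER
  Position 3: 'd' vs 'c' => DIFFER
  Position 4: 'd' vs 'b' => DIFFER
Positions that differ: 4

4


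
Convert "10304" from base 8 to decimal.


Input: "10304" in base 8
Positional expansion:
  Digit '1' (value 1) x 8^4 = 4096
  Digit '0' (value 0) x 8^3 = 0
  Digit '3' (value 3) x 8^2 = 192
  Digit '0' (value 0) x 8^1 = 0
  Digit '4' (value 4) x 8^0 = 4
Sum = 4292

4292


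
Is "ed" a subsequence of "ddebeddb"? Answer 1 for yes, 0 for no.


Check if "ed" is a subsequence of "ddebeddb"
Greedy scan:
  Position 0 ('d'): no match needed
  Position 1 ('d'): no match needed
  Position 2 ('e'): matches sub[0] = 'e'
  Position 3 ('b'): no match needed
  Position 4 ('e'): no match needed
  Position 5 ('d'): matches sub[1] = 'd'
  Position 6 ('d'): no match needed
  Position 7 ('b'): no match needed
All 2 characters matched => is a subsequence

1


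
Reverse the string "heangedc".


Input: heangedc
Reading characters right to left:
  Position 7: 'c'
  Position 6: 'd'
  Position 5: 'e'
  Position 4: 'g'
  Position 3: 'n'
  Position 2: 'a'
  Position 1: 'e'
  Position 0: 'h'
Reversed: cdegnaeh

cdegnaeh


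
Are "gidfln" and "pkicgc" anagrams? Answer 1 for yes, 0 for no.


Strings: "gidfln", "pkicgc"
Sorted first:  dfgiln
Sorted second: ccgikp
Differ at position 0: 'd' vs 'c' => not anagrams

0


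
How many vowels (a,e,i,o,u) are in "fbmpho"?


Input: fbmpho
Checking each character:
  'f' at position 0: consonant
  'b' at position 1: consonant
  'm' at position 2: consonant
  'p' at position 3: consonant
  'h' at position 4: consonant
  'o' at position 5: vowel (running total: 1)
Total vowels: 1

1


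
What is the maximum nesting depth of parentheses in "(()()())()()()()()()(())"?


Input: "(()()())()()()()()()(())"
Tracking depth:
  Position 0 '(': depth becomes 1
  Position 1 '(': depth becomes 2
  Position 2 ')': depth becomes 1
  Position 3 '(': depth becomes 2
  Position 4 ')': depth becomes 1
  Position 5 '(': depth becomes 2
  Position 6 ')': depth becomes 1
  Position 7 ')': depth becomes 0
  Position 8 '(': depth becomes 1
  Position 9 ')': depth becomes 0
  Position 10 '(': depth becomes 1
  Position 11 ')': depth becomes 0
  Position 12 '(': depth becomes 1
  Position 13 ')': depth becomes 0
  Position 14 '(': depth becomes 1
  Position 15 ')': depth becomes 0
  Position 16 '(': depth becomes 1
  Position 17 ')': depth becomes 0
  Position 18 '(': depth becomes 1
  Position 19 ')': depth becomes 0
  Position 20 '(': depth becomes 1
  Position 21 '(': depth becomes 2
  Position 22 ')': depth becomes 1
  Position 23 ')': depth becomes 0
Maximum depth reached: 2

2


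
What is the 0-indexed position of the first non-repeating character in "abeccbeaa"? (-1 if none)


Input: abeccbeaa
Character frequencies:
  'a': 3
  'b': 2
  'c': 2
  'e': 2
Scanning left to right for freq == 1:
  Position 0 ('a'): freq=3, skip
  Position 1 ('b'): freq=2, skip
  Position 2 ('e'): freq=2, skip
  Position 3 ('c'): freq=2, skip
  Position 4 ('c'): freq=2, skip
  Position 5 ('b'): freq=2, skip
  Position 6 ('e'): freq=2, skip
  Position 7 ('a'): freq=3, skip
  Position 8 ('a'): freq=3, skip
  No unique character found => answer = -1

-1


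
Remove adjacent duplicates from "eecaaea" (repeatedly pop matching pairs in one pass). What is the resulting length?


Input: eecaaea
Stack-based adjacent duplicate removal:
  Read 'e': push. Stack: e
  Read 'e': matches stack top 'e' => pop. Stack: (empty)
  Read 'c': push. Stack: c
  Read 'a': push. Stack: ca
  Read 'a': matches stack top 'a' => pop. Stack: c
  Read 'e': push. Stack: ce
  Read 'a': push. Stack: cea
Final stack: "cea" (length 3)

3


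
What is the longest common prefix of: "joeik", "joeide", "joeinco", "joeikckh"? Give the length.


Words: joeik, joeide, joeinco, joeikckh
  Position 0: all 'j' => match
  Position 1: all 'o' => match
  Position 2: all 'e' => match
  Position 3: all 'i' => match
  Position 4: ('k', 'd', 'n', 'k') => mismatch, stop
LCP = "joei" (length 4)

4


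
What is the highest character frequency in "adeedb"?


Input: adeedb
Character counts:
  'a': 1
  'b': 1
  'd': 2
  'e': 2
Maximum frequency: 2

2


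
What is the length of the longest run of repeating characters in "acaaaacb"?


Input: "acaaaacb"
Scanning for longest run:
  Position 1 ('c'): new char, reset run to 1
  Position 2 ('a'): new char, reset run to 1
  Position 3 ('a'): continues run of 'a', length=2
  Position 4 ('a'): continues run of 'a', length=3
  Position 5 ('a'): continues run of 'a', length=4
  Position 6 ('c'): new char, reset run to 1
  Position 7 ('b'): new char, reset run to 1
Longest run: 'a' with length 4

4


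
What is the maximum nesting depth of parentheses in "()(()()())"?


Input: "()(()()())"
Tracking depth:
  Position 0 '(': depth becomes 1
  Position 1 ')': depth becomes 0
  Position 2 '(': depth becomes 1
  Position 3 '(': depth becomes 2
  Position 4 ')': depth becomes 1
  Position 5 '(': depth becomes 2
  Position 6 ')': depth becomes 1
  Position 7 '(': depth becomes 2
  Position 8 ')': depth becomes 1
  Position 9 ')': depth becomes 0
Maximum depth reached: 2

2


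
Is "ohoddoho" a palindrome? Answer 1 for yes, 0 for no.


Input: ohoddoho
Reversed: ohoddoho
  Compare pos 0 ('o') with pos 7 ('o'): match
  Compare pos 1 ('h') with pos 6 ('h'): match
  Compare pos 2 ('o') with pos 5 ('o'): match
  Compare pos 3 ('d') with pos 4 ('d'): match
Result: palindrome

1


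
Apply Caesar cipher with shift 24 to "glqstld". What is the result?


Caesar cipher: shift "glqstld" by 24
  'g' (pos 6) + 24 = pos 4 = 'e'
  'l' (pos 11) + 24 = pos 9 = 'j'
  'q' (pos 16) + 24 = pos 14 = 'o'
  's' (pos 18) + 24 = pos 16 = 'q'
  't' (pos 19) + 24 = pos 17 = 'r'
  'l' (pos 11) + 24 = pos 9 = 'j'
  'd' (pos 3) + 24 = pos 1 = 'b'
Result: ejoqrjb

ejoqrjb


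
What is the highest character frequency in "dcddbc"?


Input: dcddbc
Character counts:
  'b': 1
  'c': 2
  'd': 3
Maximum frequency: 3

3


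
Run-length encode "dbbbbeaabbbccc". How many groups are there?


Input: dbbbbeaabbbccc
Scanning for consecutive runs:
  Group 1: 'd' x 1 (positions 0-0)
  Group 2: 'b' x 4 (positions 1-4)
  Group 3: 'e' x 1 (positions 5-5)
  Group 4: 'a' x 2 (positions 6-7)
  Group 5: 'b' x 3 (positions 8-10)
  Group 6: 'c' x 3 (positions 11-13)
Total groups: 6

6


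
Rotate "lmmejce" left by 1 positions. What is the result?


Input: "lmmejce", rotate left by 1
First 1 characters: "l"
Remaining characters: "mmejce"
Concatenate remaining + first: "mmejce" + "l" = "mmejcel"

mmejcel


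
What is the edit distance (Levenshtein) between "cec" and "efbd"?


Computing edit distance: "cec" -> "efbd"
DP table:
           e    f    b    d
      0    1    2    3    4
  c   1    1    2    3    4
  e   2    1    2    3    4
  c   3    2    2    3    4
Edit distance = dp[3][4] = 4

4
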